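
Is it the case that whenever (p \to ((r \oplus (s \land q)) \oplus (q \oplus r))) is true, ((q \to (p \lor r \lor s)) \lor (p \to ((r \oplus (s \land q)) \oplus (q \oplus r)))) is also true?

yes

  p      q      r      s    |    φ      ψ  
False  False  False  False  |   True   True
False  False  False   True  |   True   True
False  False   True  False  |   True   True
False  False   True   True  |   True   True
False   True  False  False  |   True   True
False   True  False   True  |   True   True
False   True   True  False  |   True   True
False   True   True   True  |   True   True
 True  False  False  False  |  False   True
 True  False  False   True  |  False   True
 True  False   True  False  |  False   True
 True  False   True   True  |  False   True
 True   True  False  False  |   True   True
 True   True  False   True  |  False   True
 True   True   True  False  |   True   True
 True   True   True   True  |  False   True
In every row where φ is true, ψ is also true, so φ ⊨ ψ.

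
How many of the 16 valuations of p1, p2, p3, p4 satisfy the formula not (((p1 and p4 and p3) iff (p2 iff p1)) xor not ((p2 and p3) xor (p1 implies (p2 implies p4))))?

p1  p2  p3  p4  |  (p1 and p4 and p3)  (p2 iff p1)  (p2 and p3)  (p2 implies p4)  (p1 implies (p2 implies p4))  φ
1   1   1   1   |          1                1            1              1                      1                1
1   1   1   0   |          0                1            1              0                      0                1
1   1   0   1   |          0                1            0              1                      1                1
1   1   0   0   |          0                1            0              0                      0                0
1   0   1   1   |          1                0            0              1                      1                1
1   0   1   0   |          0                0            0              1                      1                0
1   0   0   1   |          0                0            0              1                      1                0
1   0   0   0   |          0                0            0              1                      1                0
0   1   1   1   |          0                0            1              1                      1                1
0   1   1   0   |          0                0            1              0                      1                1
0   1   0   1   |          0                0            0              1                      1                0
0   1   0   0   |          0                0            0              0                      1                0
0   0   1   1   |          0                1            0              1                      1                1
0   0   1   0   |          0                1            0              1                      1                1
0   0   0   1   |          0                1            0              1                      1                1
0   0   0   0   |          0                1            0              1                      1                1
The formula is true on 10 of the 16 rows.

10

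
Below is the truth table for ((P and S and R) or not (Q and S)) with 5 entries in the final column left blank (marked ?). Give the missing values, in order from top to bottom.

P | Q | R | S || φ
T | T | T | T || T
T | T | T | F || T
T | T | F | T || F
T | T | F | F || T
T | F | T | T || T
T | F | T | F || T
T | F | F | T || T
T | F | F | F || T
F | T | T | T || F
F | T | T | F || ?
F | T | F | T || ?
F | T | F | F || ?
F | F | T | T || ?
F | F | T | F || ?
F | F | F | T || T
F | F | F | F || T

T, F, T, T, T

Row P=F, Q=T, R=T, S=F: (P and S and R) = F, not (Q and S) = T, so the formula = T.
Row P=F, Q=T, R=F, S=T: (P and S and R) = F, not (Q and S) = F, so the formula = F.
Row P=F, Q=T, R=F, S=F: (P and S and R) = F, not (Q and S) = T, so the formula = T.
Row P=F, Q=F, R=T, S=T: (P and S and R) = F, not (Q and S) = T, so the formula = T.
Row P=F, Q=F, R=T, S=F: (P and S and R) = F, not (Q and S) = T, so the formula = T.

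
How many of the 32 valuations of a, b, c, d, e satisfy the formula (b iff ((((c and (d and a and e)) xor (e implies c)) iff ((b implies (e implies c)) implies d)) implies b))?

23

a  b  c  d  e  |  φ
1  1  1  1  1  |  1
1  1  1  1  0  |  1
1  1  1  0  1  |  1
1  1  1  0  0  |  1
1  1  0  1  1  |  1
1  1  0  1  0  |  1
1  1  0  0  1  |  1
1  1  0  0  0  |  1
1  0  1  1  1  |  0
1  0  1  1  0  |  1
1  0  1  0  1  |  0
1  0  1  0  0  |  0
1  0  0  1  1  |  0
1  0  0  1  0  |  1
1  0  0  0  1  |  1
1  0  0  0  0  |  0
0  1  1  1  1  |  1
0  1  1  1  0  |  1
0  1  1  0  1  |  1
0  1  1  0  0  |  1
0  1  0  1  1  |  1
0  1  0  1  0  |  1
0  1  0  0  1  |  1
0  1  0  0  0  |  1
0  0  1  1  1  |  1
0  0  1  1  0  |  1
0  0  1  0  1  |  0
0  0  1  0  0  |  0
0  0  0  1  1  |  0
0  0  0  1  0  |  1
0  0  0  0  1  |  1
0  0  0  0  0  |  0
The formula is true on 23 of the 32 rows.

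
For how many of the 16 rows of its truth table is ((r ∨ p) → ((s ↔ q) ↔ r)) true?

p | q | r | s | (r ∨ p) | (s ↔ q) | ((s ↔ q) ↔ r) | ((r ∨ p) → ((s ↔ q) ↔ r))
- | - | - | - | ------- | ------- | ------------- | -------------------------
1 | 1 | 1 | 1 |    1    |    1    |       1       |             1            
1 | 1 | 1 | 0 |    1    |    0    |       0       |             0            
1 | 1 | 0 | 1 |    1    |    1    |       0       |             0            
1 | 1 | 0 | 0 |    1    |    0    |       1       |             1            
1 | 0 | 1 | 1 |    1    |    0    |       0       |             0            
1 | 0 | 1 | 0 |    1    |    1    |       1       |             1            
1 | 0 | 0 | 1 |    1    |    0    |       1       |             1            
1 | 0 | 0 | 0 |    1    |    1    |       0       |             0            
0 | 1 | 1 | 1 |    1    |    1    |       1       |             1            
0 | 1 | 1 | 0 |    1    |    0    |       0       |             0            
0 | 1 | 0 | 1 |    0    |    1    |       0       |             1            
0 | 1 | 0 | 0 |    0    |    0    |       1       |             1            
0 | 0 | 1 | 1 |    1    |    0    |       0       |             0            
0 | 0 | 1 | 0 |    1    |    1    |       1       |             1            
0 | 0 | 0 | 1 |    0    |    0    |       1       |             1            
0 | 0 | 0 | 0 |    0    |    1    |       0       |             1            
The formula is true on 10 of the 16 rows.

10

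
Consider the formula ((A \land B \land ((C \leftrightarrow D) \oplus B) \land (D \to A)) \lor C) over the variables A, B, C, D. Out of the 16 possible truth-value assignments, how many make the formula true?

A  B  C  D  |  (C \leftrightarrow D)  (D \to A)  φ
F  F  F  F  |            T                T      F
F  F  F  T  |            F                F      F
F  F  T  F  |            F                T      T
F  F  T  T  |            T                F      T
F  T  F  F  |            T                T      F
F  T  F  T  |            F                F      F
F  T  T  F  |            F                T      T
F  T  T  T  |            T                F      T
T  F  F  F  |            T                T      F
T  F  F  T  |            F                T      F
T  F  T  F  |            F                T      T
T  F  T  T  |            T                T      T
T  T  F  F  |            T                T      F
T  T  F  T  |            F                T      T
T  T  T  F  |            F                T      T
T  T  T  T  |            T                T      T
The formula is true on 9 of the 16 rows.

9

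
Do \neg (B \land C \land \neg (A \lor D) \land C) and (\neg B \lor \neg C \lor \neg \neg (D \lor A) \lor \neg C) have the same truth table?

equivalent

A  B  C  D  |  φ  ψ
F  F  F  F  |  T  T
F  F  F  T  |  T  T
F  F  T  F  |  T  T
F  F  T  T  |  T  T
F  T  F  F  |  T  T
F  T  F  T  |  T  T
F  T  T  F  |  F  F
F  T  T  T  |  T  T
T  F  F  F  |  T  T
T  F  F  T  |  T  T
T  F  T  F  |  T  T
T  F  T  T  |  T  T
T  T  F  F  |  T  T
T  T  F  T  |  T  T
T  T  T  F  |  T  T
T  T  T  T  |  T  T
The columns for φ and ψ agree on every row, so they are logically equivalent.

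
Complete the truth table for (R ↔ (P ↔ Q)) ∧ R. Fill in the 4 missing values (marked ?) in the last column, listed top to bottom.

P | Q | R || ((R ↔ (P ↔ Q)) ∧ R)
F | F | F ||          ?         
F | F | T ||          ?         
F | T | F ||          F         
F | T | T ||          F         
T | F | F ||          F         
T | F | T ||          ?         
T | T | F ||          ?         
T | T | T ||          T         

F, T, F, F

Row P=F, Q=F, R=F: (R ↔ (P ↔ Q)) = F, so ((R ↔ (P ↔ Q)) ∧ R) = F.
Row P=F, Q=F, R=T: (R ↔ (P ↔ Q)) = T, so ((R ↔ (P ↔ Q)) ∧ R) = T.
Row P=T, Q=F, R=T: (R ↔ (P ↔ Q)) = F, so ((R ↔ (P ↔ Q)) ∧ R) = F.
Row P=T, Q=T, R=F: (R ↔ (P ↔ Q)) = F, so ((R ↔ (P ↔ Q)) ∧ R) = F.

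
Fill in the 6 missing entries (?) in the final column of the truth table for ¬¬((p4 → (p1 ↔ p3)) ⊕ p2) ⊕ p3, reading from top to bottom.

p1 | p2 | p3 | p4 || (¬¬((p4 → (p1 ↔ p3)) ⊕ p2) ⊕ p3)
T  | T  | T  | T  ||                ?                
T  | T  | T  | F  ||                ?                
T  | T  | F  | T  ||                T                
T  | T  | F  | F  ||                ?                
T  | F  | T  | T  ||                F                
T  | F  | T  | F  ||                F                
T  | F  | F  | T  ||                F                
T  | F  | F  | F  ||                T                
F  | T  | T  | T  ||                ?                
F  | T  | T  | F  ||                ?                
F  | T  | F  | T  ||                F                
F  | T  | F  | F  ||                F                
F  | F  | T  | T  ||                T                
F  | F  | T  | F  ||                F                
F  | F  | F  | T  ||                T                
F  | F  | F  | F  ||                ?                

T, T, F, F, T, T

Row p1=T, p2=T, p3=T, p4=T: ¬¬((p4 → (p1 ↔ p3)) ⊕ p2) = F, so (¬¬((p4 → (p1 ↔ p3)) ⊕ p2) ⊕ p3) = T.
Row p1=T, p2=T, p3=T, p4=F: ¬¬((p4 → (p1 ↔ p3)) ⊕ p2) = F, so (¬¬((p4 → (p1 ↔ p3)) ⊕ p2) ⊕ p3) = T.
Row p1=T, p2=T, p3=F, p4=F: ¬¬((p4 → (p1 ↔ p3)) ⊕ p2) = F, so (¬¬((p4 → (p1 ↔ p3)) ⊕ p2) ⊕ p3) = F.
Row p1=F, p2=T, p3=T, p4=T: ¬¬((p4 → (p1 ↔ p3)) ⊕ p2) = T, so (¬¬((p4 → (p1 ↔ p3)) ⊕ p2) ⊕ p3) = F.
Row p1=F, p2=T, p3=T, p4=F: ¬¬((p4 → (p1 ↔ p3)) ⊕ p2) = F, so (¬¬((p4 → (p1 ↔ p3)) ⊕ p2) ⊕ p3) = T.
Row p1=F, p2=F, p3=F, p4=F: ¬¬((p4 → (p1 ↔ p3)) ⊕ p2) = T, so (¬¬((p4 → (p1 ↔ p3)) ⊕ p2) ⊕ p3) = T.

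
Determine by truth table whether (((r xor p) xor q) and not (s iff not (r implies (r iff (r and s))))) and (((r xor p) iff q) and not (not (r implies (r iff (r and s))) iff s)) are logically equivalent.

not equivalent

p  q  r  s  |  φ  ψ
0  0  0  0  |  0  0
0  0  0  1  |  0  1
0  0  1  0  |  1  0
0  0  1  1  |  1  0
0  1  0  0  |  0  0
0  1  0  1  |  1  0
0  1  1  0  |  0  1
0  1  1  1  |  0  1
1  0  0  0  |  0  0
1  0  0  1  |  1  0
1  0  1  0  |  0  1
1  0  1  1  |  0  1
1  1  0  0  |  0  0
1  1  0  1  |  0  1
1  1  1  0  |  1  0
1  1  1  1  |  1  0
The columns differ at p=0, q=0, r=0, s=1 (φ=0, ψ=1), so they are not equivalent.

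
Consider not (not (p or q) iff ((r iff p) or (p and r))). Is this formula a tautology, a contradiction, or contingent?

contingent

p | q | r | (p or q) | not (p or q) | (r iff p) | (p and r) | ((r iff p) or (p and r)) | φ
- | - | - | -------- | ------------ | --------- | --------- | ------------------------ | -
1 | 1 | 1 |    1     |      0       |     1     |     1     |            1             | 1
1 | 1 | 0 |    1     |      0       |     0     |     0     |            0             | 0
1 | 0 | 1 |    1     |      0       |     1     |     1     |            1             | 1
1 | 0 | 0 |    1     |      0       |     0     |     0     |            0             | 0
0 | 1 | 1 |    1     |      0       |     0     |     0     |            0             | 0
0 | 1 | 0 |    1     |      0       |     1     |     0     |            1             | 1
0 | 0 | 1 |    0     |      1       |     0     |     0     |            0             | 1
0 | 0 | 0 |    0     |      1       |     1     |     0     |            1             | 0
4 of 8 rows are 1, so the formula is contingent.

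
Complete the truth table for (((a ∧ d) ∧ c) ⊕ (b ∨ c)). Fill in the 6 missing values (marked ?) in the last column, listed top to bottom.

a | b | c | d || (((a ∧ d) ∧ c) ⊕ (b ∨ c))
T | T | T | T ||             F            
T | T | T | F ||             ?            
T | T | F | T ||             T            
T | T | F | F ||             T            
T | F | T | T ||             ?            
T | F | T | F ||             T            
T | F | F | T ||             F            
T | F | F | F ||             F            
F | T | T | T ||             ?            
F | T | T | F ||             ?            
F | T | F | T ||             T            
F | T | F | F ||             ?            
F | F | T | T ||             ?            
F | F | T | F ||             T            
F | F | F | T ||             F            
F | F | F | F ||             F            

T, F, T, T, T, T

Row a=T, b=T, c=T, d=F: ((a ∧ d) ∧ c) = F, (b ∨ c) = T, so (((a ∧ d) ∧ c) ⊕ (b ∨ c)) = T.
Row a=T, b=F, c=T, d=T: ((a ∧ d) ∧ c) = T, (b ∨ c) = T, so (((a ∧ d) ∧ c) ⊕ (b ∨ c)) = F.
Row a=F, b=T, c=T, d=T: ((a ∧ d) ∧ c) = F, (b ∨ c) = T, so (((a ∧ d) ∧ c) ⊕ (b ∨ c)) = T.
Row a=F, b=T, c=T, d=F: ((a ∧ d) ∧ c) = F, (b ∨ c) = T, so (((a ∧ d) ∧ c) ⊕ (b ∨ c)) = T.
Row a=F, b=T, c=F, d=F: ((a ∧ d) ∧ c) = F, (b ∨ c) = T, so (((a ∧ d) ∧ c) ⊕ (b ∨ c)) = T.
Row a=F, b=F, c=T, d=T: ((a ∧ d) ∧ c) = F, (b ∨ c) = T, so (((a ∧ d) ∧ c) ⊕ (b ∨ c)) = T.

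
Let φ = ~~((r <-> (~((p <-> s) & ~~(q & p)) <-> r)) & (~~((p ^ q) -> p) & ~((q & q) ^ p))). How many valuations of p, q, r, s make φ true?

6

  p      q      r      s    |    φ  
 True   True   True   True  |  False
 True   True   True  False  |   True
 True   True  False   True  |  False
 True   True  False  False  |   True
 True  False   True   True  |  False
 True  False   True  False  |  False
 True  False  False   True  |  False
 True  False  False  False  |  False
False   True   True   True  |  False
False   True   True  False  |  False
False   True  False   True  |  False
False   True  False  False  |  False
False  False   True   True  |   True
False  False   True  False  |   True
False  False  False   True  |   True
False  False  False  False  |   True
The formula is true on 6 of the 16 rows.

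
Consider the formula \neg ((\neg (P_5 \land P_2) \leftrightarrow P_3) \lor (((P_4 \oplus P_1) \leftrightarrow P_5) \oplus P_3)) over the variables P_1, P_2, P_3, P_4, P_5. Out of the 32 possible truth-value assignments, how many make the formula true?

P_1  P_2  P_3  P_4  P_5  |  φ
 1    1    1    1    1   |  0
 1    1    1    1    0   |  0
 1    1    1    0    1   |  1
 1    1    1    0    0   |  0
 1    1    0    1    1   |  0
 1    1    0    1    0   |  0
 1    1    0    0    1   |  0
 1    1    0    0    0   |  1
 1    0    1    1    1   |  0
 1    0    1    1    0   |  0
 1    0    1    0    1   |  0
 1    0    1    0    0   |  0
 1    0    0    1    1   |  1
 1    0    0    1    0   |  0
 1    0    0    0    1   |  0
 1    0    0    0    0   |  1
 0    1    1    1    1   |  1
 0    1    1    1    0   |  0
 0    1    1    0    1   |  0
 0    1    1    0    0   |  0
 0    1    0    1    1   |  0
 0    1    0    1    0   |  1
 0    1    0    0    1   |  0
 0    1    0    0    0   |  0
 0    0    1    1    1   |  0
 0    0    1    1    0   |  0
 0    0    1    0    1   |  0
 0    0    1    0    0   |  0
 0    0    0    1    1   |  0
 0    0    0    1    0   |  1
 0    0    0    0    1   |  1
 0    0    0    0    0   |  0
The formula is true on 8 of the 32 rows.

8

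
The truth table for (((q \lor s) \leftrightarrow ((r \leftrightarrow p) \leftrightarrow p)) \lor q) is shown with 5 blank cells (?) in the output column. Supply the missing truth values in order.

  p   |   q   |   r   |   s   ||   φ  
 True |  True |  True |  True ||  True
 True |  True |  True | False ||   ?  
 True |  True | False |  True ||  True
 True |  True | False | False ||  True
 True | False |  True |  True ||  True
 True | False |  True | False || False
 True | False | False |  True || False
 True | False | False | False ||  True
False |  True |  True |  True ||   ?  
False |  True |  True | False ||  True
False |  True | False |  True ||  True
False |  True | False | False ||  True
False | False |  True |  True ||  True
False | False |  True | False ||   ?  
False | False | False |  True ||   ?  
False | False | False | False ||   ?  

Row p=True, q=True, r=True, s=False: ((q \lor s) \leftrightarrow ((r \leftrightarrow p) \leftrightarrow p)) = True, so the formula = True.
Row p=False, q=True, r=True, s=True: ((q \lor s) \leftrightarrow ((r \leftrightarrow p) \leftrightarrow p)) = True, so the formula = True.
Row p=False, q=False, r=True, s=False: ((q \lor s) \leftrightarrow ((r \leftrightarrow p) \leftrightarrow p)) = False, so the formula = False.
Row p=False, q=False, r=False, s=True: ((q \lor s) \leftrightarrow ((r \leftrightarrow p) \leftrightarrow p)) = False, so the formula = False.
Row p=False, q=False, r=False, s=False: ((q \lor s) \leftrightarrow ((r \leftrightarrow p) \leftrightarrow p)) = True, so the formula = True.

True, True, False, False, True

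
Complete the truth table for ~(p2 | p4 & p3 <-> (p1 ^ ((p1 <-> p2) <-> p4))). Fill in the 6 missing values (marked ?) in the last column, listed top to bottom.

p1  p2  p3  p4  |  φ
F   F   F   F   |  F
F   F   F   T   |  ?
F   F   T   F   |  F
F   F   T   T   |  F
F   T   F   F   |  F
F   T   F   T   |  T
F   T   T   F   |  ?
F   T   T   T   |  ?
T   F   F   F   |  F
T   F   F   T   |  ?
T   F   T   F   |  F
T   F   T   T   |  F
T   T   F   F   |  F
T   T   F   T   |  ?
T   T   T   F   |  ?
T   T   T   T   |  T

Row p1=F, p2=F, p3=F, p4=T: (p2 | p4 & p3) = F, (p1 ^ ((p1 <-> p2) <-> p4)) = T, (p2 | p4 & p3 <-> (p1 ^ ((p1 <-> p2) <-> p4))) = F, so the formula = T.
Row p1=F, p2=T, p3=T, p4=F: (p2 | p4 & p3) = T, (p1 ^ ((p1 <-> p2) <-> p4)) = T, (p2 | p4 & p3 <-> (p1 ^ ((p1 <-> p2) <-> p4))) = T, so the formula = F.
Row p1=F, p2=T, p3=T, p4=T: (p2 | p4 & p3) = T, (p1 ^ ((p1 <-> p2) <-> p4)) = F, (p2 | p4 & p3 <-> (p1 ^ ((p1 <-> p2) <-> p4))) = F, so the formula = T.
Row p1=T, p2=F, p3=F, p4=T: (p2 | p4 & p3) = F, (p1 ^ ((p1 <-> p2) <-> p4)) = T, (p2 | p4 & p3 <-> (p1 ^ ((p1 <-> p2) <-> p4))) = F, so the formula = T.
Row p1=T, p2=T, p3=F, p4=T: (p2 | p4 & p3) = T, (p1 ^ ((p1 <-> p2) <-> p4)) = F, (p2 | p4 & p3 <-> (p1 ^ ((p1 <-> p2) <-> p4))) = F, so the formula = T.
Row p1=T, p2=T, p3=T, p4=F: (p2 | p4 & p3) = T, (p1 ^ ((p1 <-> p2) <-> p4)) = T, (p2 | p4 & p3 <-> (p1 ^ ((p1 <-> p2) <-> p4))) = T, so the formula = F.

T, F, T, T, T, F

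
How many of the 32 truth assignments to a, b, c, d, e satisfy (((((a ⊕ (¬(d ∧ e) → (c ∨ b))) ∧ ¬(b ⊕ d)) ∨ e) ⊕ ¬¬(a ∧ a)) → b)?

24

a | b | c | d | e | φ
- | - | - | - | - | -
F | F | F | F | F | T
F | F | F | F | T | F
F | F | F | T | F | T
F | F | F | T | T | F
F | F | T | F | F | F
F | F | T | F | T | F
F | F | T | T | F | T
F | F | T | T | T | F
F | T | F | F | F | T
F | T | F | F | T | T
F | T | F | T | F | T
F | T | F | T | T | T
F | T | T | F | F | T
F | T | T | F | T | T
F | T | T | T | F | T
F | T | T | T | T | T
T | F | F | F | F | T
T | F | F | F | T | T
T | F | F | T | F | F
T | F | F | T | T | T
T | F | T | F | F | F
T | F | T | F | T | T
T | F | T | T | F | F
T | F | T | T | T | T
T | T | F | F | F | T
T | T | F | F | T | T
T | T | F | T | F | T
T | T | F | T | T | T
T | T | T | F | F | T
T | T | T | F | T | T
T | T | T | T | F | T
T | T | T | T | T | T
The formula is true on 24 of the 32 rows.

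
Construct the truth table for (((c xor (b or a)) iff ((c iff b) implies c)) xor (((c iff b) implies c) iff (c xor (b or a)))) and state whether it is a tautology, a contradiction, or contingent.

contradiction

  a   |   b   |   c   || (b or a) | (c xor (b or a)) | (c iff b) | ((c iff b) implies c) |   φ  
False | False | False ||  False   |      False       |    True   |         False         | False
False | False |  True ||  False   |       True       |   False   |          True         | False
False |  True | False ||   True   |       True       |   False   |          True         | False
False |  True |  True ||   True   |      False       |    True   |          True         | False
 True | False | False ||   True   |       True       |    True   |         False         | False
 True | False |  True ||   True   |      False       |   False   |          True         | False
 True |  True | False ||   True   |       True       |   False   |          True         | False
 True |  True |  True ||   True   |      False       |    True   |          True         | False
Every row is False, so the formula is a contradiction.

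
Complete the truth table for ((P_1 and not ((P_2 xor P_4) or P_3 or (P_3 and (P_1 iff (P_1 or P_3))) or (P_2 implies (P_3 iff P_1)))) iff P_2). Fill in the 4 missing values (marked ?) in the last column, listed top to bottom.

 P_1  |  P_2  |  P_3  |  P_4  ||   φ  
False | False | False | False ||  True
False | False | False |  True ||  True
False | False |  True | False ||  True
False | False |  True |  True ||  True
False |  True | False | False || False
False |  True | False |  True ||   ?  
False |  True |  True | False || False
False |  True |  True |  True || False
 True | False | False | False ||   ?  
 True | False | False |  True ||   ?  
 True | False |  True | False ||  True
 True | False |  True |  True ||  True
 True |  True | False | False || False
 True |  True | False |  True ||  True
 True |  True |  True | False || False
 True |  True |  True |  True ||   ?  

False, True, True, False

Row P_1=False, P_2=True, P_3=False, P_4=True: (P_1 and not ((P_2 xor P_4) or P_3 or (P_3 and (P_1 iff (P_1 or P_3))) or (P_2 implies (P_3 iff P_1)))) = False, so the formula = False.
Row P_1=True, P_2=False, P_3=False, P_4=False: (P_1 and not ((P_2 xor P_4) or P_3 or (P_3 and (P_1 iff (P_1 or P_3))) or (P_2 implies (P_3 iff P_1)))) = False, so the formula = True.
Row P_1=True, P_2=False, P_3=False, P_4=True: (P_1 and not ((P_2 xor P_4) or P_3 or (P_3 and (P_1 iff (P_1 or P_3))) or (P_2 implies (P_3 iff P_1)))) = False, so the formula = True.
Row P_1=True, P_2=True, P_3=True, P_4=True: (P_1 and not ((P_2 xor P_4) or P_3 or (P_3 and (P_1 iff (P_1 or P_3))) or (P_2 implies (P_3 iff P_1)))) = False, so the formula = False.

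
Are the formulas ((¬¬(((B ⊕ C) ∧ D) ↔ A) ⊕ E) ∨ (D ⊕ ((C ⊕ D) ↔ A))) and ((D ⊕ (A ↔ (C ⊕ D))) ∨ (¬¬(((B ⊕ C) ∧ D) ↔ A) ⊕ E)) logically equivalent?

  A   |   B   |   C   |   D   |   E   ||   φ   |   ψ  
 True |  True |  True |  True |  True ||  True |  True
 True |  True |  True |  True | False ||  True |  True
 True |  True |  True | False |  True ||  True |  True
 True |  True |  True | False | False ||  True |  True
 True |  True | False |  True |  True || False | False
 True |  True | False |  True | False ||  True |  True
 True |  True | False | False |  True ||  True |  True
 True |  True | False | False | False || False | False
 True | False |  True |  True |  True ||  True |  True
 True | False |  True |  True | False ||  True |  True
 True | False |  True | False |  True ||  True |  True
 True | False |  True | False | False ||  True |  True
 True | False | False |  True |  True ||  True |  True
 True | False | False |  True | False || False | False
 True | False | False | False |  True ||  True |  True
 True | False | False | False | False || False | False
False |  True |  True |  True |  True || False | False
False |  True |  True |  True | False ||  True |  True
False |  True |  True | False |  True || False | False
False |  True |  True | False | False ||  True |  True
False |  True | False |  True |  True ||  True |  True
False |  True | False |  True | False ||  True |  True
False |  True | False | False |  True ||  True |  True
False |  True | False | False | False ||  True |  True
False | False |  True |  True |  True ||  True |  True
False | False |  True |  True | False || False | False
False | False |  True | False |  True || False | False
False | False |  True | False | False ||  True |  True
False | False | False |  True |  True ||  True |  True
False | False | False |  True | False ||  True |  True
False | False | False | False |  True ||  True |  True
False | False | False | False | False ||  True |  True
The columns for φ and ψ agree on every row, so they are logically equivalent.

equivalent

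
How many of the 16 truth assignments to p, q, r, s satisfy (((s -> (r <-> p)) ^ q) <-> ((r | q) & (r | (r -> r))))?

  p   |   q   |   r   |   s   |   φ  
----- | ----- | ----- | ----- | -----
False | False | False | False | False
False | False | False |  True | False
False | False |  True | False |  True
False | False |  True |  True | False
False |  True | False | False | False
False |  True | False |  True | False
False |  True |  True | False | False
False |  True |  True |  True |  True
 True | False | False | False | False
 True | False | False |  True |  True
 True | False |  True | False |  True
 True | False |  True |  True |  True
 True |  True | False | False | False
 True |  True | False |  True |  True
 True |  True |  True | False | False
 True |  True |  True |  True | False
The formula is true on 6 of the 16 rows.

6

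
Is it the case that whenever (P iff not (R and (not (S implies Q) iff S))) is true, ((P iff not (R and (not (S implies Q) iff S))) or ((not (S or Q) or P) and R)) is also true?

yes

P | Q | R | S | φ | ψ
- | - | - | - | - | -
0 | 0 | 0 | 0 | 0 | 0
0 | 0 | 0 | 1 | 0 | 0
0 | 0 | 1 | 0 | 1 | 1
0 | 0 | 1 | 1 | 1 | 1
0 | 1 | 0 | 0 | 0 | 0
0 | 1 | 0 | 1 | 0 | 0
0 | 1 | 1 | 0 | 1 | 1
0 | 1 | 1 | 1 | 0 | 0
1 | 0 | 0 | 0 | 1 | 1
1 | 0 | 0 | 1 | 1 | 1
1 | 0 | 1 | 0 | 0 | 1
1 | 0 | 1 | 1 | 0 | 1
1 | 1 | 0 | 0 | 1 | 1
1 | 1 | 0 | 1 | 1 | 1
1 | 1 | 1 | 0 | 0 | 1
1 | 1 | 1 | 1 | 1 | 1
In every row where φ is true, ψ is also true, so φ ⊨ ψ.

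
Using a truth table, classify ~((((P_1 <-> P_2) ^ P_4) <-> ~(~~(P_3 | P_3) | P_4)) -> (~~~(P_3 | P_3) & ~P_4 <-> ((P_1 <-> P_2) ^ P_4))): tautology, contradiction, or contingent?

P_1  P_2  P_3  P_4     (P_1 <-> P_2)  ((P_1 <-> P_2) ^ P_4)  (P_3 | P_3)  ~(P_3 | P_3)  ~~(P_3 | P_3)  (~~(P_3 | P_3) | P_4)  ~(~~(P_3 | P_3) | P_4)  ~~~(P_3 | P_3)  ~P_4  (~~~(P_3 | P_3) & ~P_4)  φ
 F    F    F    F            T                  T                 F            T              F                  F                      T                   T          T               T             F
 F    F    F    T            T                  F                 F            T              F                  T                      F                   T          F               F             F
 F    F    T    F            T                  T                 T            F              T                  T                      F                   F          T               F             F
 F    F    T    T            T                  F                 T            F              T                  T                      F                   F          F               F             F
 F    T    F    F            F                  F                 F            T              F                  F                      T                   T          T               T             F
 F    T    F    T            F                  T                 F            T              F                  T                      F                   T          F               F             F
 F    T    T    F            F                  F                 T            F              T                  T                      F                   F          T               F             F
 F    T    T    T            F                  T                 T            F              T                  T                      F                   F          F               F             F
 T    F    F    F            F                  F                 F            T              F                  F                      T                   T          T               T             F
 T    F    F    T            F                  T                 F            T              F                  T                      F                   T          F               F             F
 T    F    T    F            F                  F                 T            F              T                  T                      F                   F          T               F             F
 T    F    T    T            F                  T                 T            F              T                  T                      F                   F          F               F             F
 T    T    F    F            T                  T                 F            T              F                  F                      T                   T          T               T             F
 T    T    F    T            T                  F                 F            T              F                  T                      F                   T          F               F             F
 T    T    T    F            T                  T                 T            F              T                  T                      F                   F          T               F             F
 T    T    T    T            T                  F                 T            F              T                  T                      F                   F          F               F             F
Every row is F, so the formula is a contradiction.

contradiction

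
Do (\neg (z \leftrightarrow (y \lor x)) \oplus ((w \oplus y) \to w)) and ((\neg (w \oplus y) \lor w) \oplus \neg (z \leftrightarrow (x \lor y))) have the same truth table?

x | y | z | w | φ | ψ
- | - | - | - | - | -
T | T | T | T | T | T
T | T | T | F | F | F
T | T | F | T | F | F
T | T | F | F | T | T
T | F | T | T | T | T
T | F | T | F | T | T
T | F | F | T | F | F
T | F | F | F | F | F
F | T | T | T | T | T
F | T | T | F | F | F
F | T | F | T | F | F
F | T | F | F | T | T
F | F | T | T | F | F
F | F | T | F | F | F
F | F | F | T | T | T
F | F | F | F | T | T
The columns for φ and ψ agree on every row, so they are logically equivalent.

equivalent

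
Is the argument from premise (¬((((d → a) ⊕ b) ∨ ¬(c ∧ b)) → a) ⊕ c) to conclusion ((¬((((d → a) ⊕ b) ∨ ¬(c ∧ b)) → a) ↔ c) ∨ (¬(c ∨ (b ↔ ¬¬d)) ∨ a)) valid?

  a      b      c      d    |    φ      ψ  
False  False  False  False  |   True  False
False  False  False   True  |   True   True
False  False   True  False  |  False   True
False  False   True   True  |  False   True
False   True  False  False  |   True   True
False   True  False   True  |   True  False
False   True   True  False  |   True  False
False   True   True   True  |  False   True
 True  False  False  False  |  False   True
 True  False  False   True  |  False   True
 True  False   True  False  |   True   True
 True  False   True   True  |   True   True
 True   True  False  False  |  False   True
 True   True  False   True  |  False   True
 True   True   True  False  |   True   True
 True   True   True   True  |   True   True
At a=False, b=False, c=False, d=False we have φ true but ψ false, so φ does not entail ψ.

no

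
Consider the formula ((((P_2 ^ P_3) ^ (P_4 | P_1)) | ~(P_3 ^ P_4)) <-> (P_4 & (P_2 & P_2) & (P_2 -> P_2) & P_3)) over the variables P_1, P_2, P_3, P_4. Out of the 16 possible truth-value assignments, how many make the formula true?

6

P_1  P_2  P_3  P_4     (P_2 ^ P_3)  (P_4 | P_1)  ((P_2 ^ P_3) ^ (P_4 | P_1))  (P_3 ^ P_4)  ~(P_3 ^ P_4)  (P_2 & P_2)  (P_2 -> P_2)  φ
 T    T    T    T           F            T                    T                    F            T             T            T        T
 T    T    T    F           F            T                    T                    T            F             T            T        F
 T    T    F    T           T            T                    F                    T            F             T            T        T
 T    T    F    F           T            T                    F                    F            T             T            T        F
 T    F    T    T           T            T                    F                    F            T             F            T        F
 T    F    T    F           T            T                    F                    T            F             F            T        T
 T    F    F    T           F            T                    T                    T            F             F            T        F
 T    F    F    F           F            T                    T                    F            T             F            T        F
 F    T    T    T           F            T                    T                    F            T             T            T        T
 F    T    T    F           F            F                    F                    T            F             T            T        T
 F    T    F    T           T            T                    F                    T            F             T            T        T
 F    T    F    F           T            F                    T                    F            T             T            T        F
 F    F    T    T           T            T                    F                    F            T             F            T        F
 F    F    T    F           T            F                    T                    T            F             F            T        F
 F    F    F    T           F            T                    T                    T            F             F            T        F
 F    F    F    F           F            F                    F                    F            T             F            T        F
The formula is true on 6 of the 16 rows.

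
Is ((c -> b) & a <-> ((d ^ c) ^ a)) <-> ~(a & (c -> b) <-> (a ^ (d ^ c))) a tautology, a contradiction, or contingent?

contradiction

a | b | c | d | (c -> b) | ((c -> b) & a) | (d ^ c) | ((d ^ c) ^ a) | (a & (c -> b)) | (a ^ (d ^ c)) | φ
- | - | - | - | -------- | -------------- | ------- | ------------- | -------------- | ------------- | -
F | F | F | F |    T     |       F        |    F    |       F       |       F        |       F       | F
F | F | F | T |    T     |       F        |    T    |       T       |       F        |       T       | F
F | F | T | F |    F     |       F        |    T    |       T       |       F        |       T       | F
F | F | T | T |    F     |       F        |    F    |       F       |       F        |       F       | F
F | T | F | F |    T     |       F        |    F    |       F       |       F        |       F       | F
F | T | F | T |    T     |       F        |    T    |       T       |       F        |       T       | F
F | T | T | F |    T     |       F        |    T    |       T       |       F        |       T       | F
F | T | T | T |    T     |       F        |    F    |       F       |       F        |       F       | F
T | F | F | F |    T     |       T        |    F    |       T       |       T        |       T       | F
T | F | F | T |    T     |       T        |    T    |       F       |       T        |       F       | F
T | F | T | F |    F     |       F        |    T    |       F       |       F        |       F       | F
T | F | T | T |    F     |       F        |    F    |       T       |       F        |       T       | F
T | T | F | F |    T     |       T        |    F    |       T       |       T        |       T       | F
T | T | F | T |    T     |       T        |    T    |       F       |       T        |       F       | F
T | T | T | F |    T     |       T        |    T    |       F       |       T        |       F       | F
T | T | T | T |    T     |       T        |    F    |       T       |       T        |       T       | F
Every row is F, so the formula is a contradiction.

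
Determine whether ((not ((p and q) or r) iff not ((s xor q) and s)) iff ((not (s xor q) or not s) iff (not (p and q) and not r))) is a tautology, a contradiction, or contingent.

p  q  r  s  |  (p and q)  ((p and q) or r)  not ((p and q) or r)  (s xor q)  ((s xor q) and s)  not ((s xor q) and s)  not (s xor q)  not s  (not (s xor q) or not s)  not (p and q)  not r  (not (p and q) and not r)  φ
T  T  T  T  |      T             T                   F                F              F                    T                  T          F               T                    F          F                F              T
T  T  T  F  |      T             T                   F                T              F                    T                  F          T               T                    F          F                F              T
T  T  F  T  |      T             T                   F                F              F                    T                  T          F               T                    F          T                F              T
T  T  F  F  |      T             T                   F                T              F                    T                  F          T               T                    F          T                F              T
T  F  T  T  |      F             T                   F                T              T                    F                  F          F               F                    T          F                F              T
T  F  T  F  |      F             T                   F                F              F                    T                  T          T               T                    T          F                F              T
T  F  F  T  |      F             F                   T                T              T                    F                  F          F               F                    T          T                T              T
T  F  F  F  |      F             F                   T                F              F                    T                  T          T               T                    T          T                T              T
F  T  T  T  |      F             T                   F                F              F                    T                  T          F               T                    T          F                F              T
F  T  T  F  |      F             T                   F                T              F                    T                  F          T               T                    T          F                F              T
F  T  F  T  |      F             F                   T                F              F                    T                  T          F               T                    T          T                T              T
F  T  F  F  |      F             F                   T                T              F                    T                  F          T               T                    T          T                T              T
F  F  T  T  |      F             T                   F                T              T                    F                  F          F               F                    T          F                F              T
F  F  T  F  |      F             T                   F                F              F                    T                  T          T               T                    T          F                F              T
F  F  F  T  |      F             F                   T                T              T                    F                  F          F               F                    T          T                T              T
F  F  F  F  |      F             F                   T                F              F                    T                  T          T               T                    T          T                T              T
Every row is T, so the formula is a tautology.

tautology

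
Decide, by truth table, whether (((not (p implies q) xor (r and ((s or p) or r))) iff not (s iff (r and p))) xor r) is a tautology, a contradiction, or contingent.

p  q  r  s  |  (p implies q)  not (p implies q)  (s or p)  ((s or p) or r)  (r and ((s or p) or r))  (r and p)  (s iff (r and p))  not (s iff (r and p))  φ
F  F  F  F  |        T                F             F             F                    F                 F              T                    F            T
F  F  F  T  |        T                F             T             T                    F                 F              F                    T            F
F  F  T  F  |        T                F             F             T                    T                 F              T                    F            T
F  F  T  T  |        T                F             T             T                    T                 F              F                    T            F
F  T  F  F  |        T                F             F             F                    F                 F              T                    F            T
F  T  F  T  |        T                F             T             T                    F                 F              F                    T            F
F  T  T  F  |        T                F             F             T                    T                 F              T                    F            T
F  T  T  T  |        T                F             T             T                    T                 F              F                    T            F
T  F  F  F  |        F                T             T             T                    F                 F              T                    F            F
T  F  F  T  |        F                T             T             T                    F                 F              F                    T            T
T  F  T  F  |        F                T             T             T                    T                 T              F                    T            T
T  F  T  T  |        F                T             T             T                    T                 T              T                    F            F
T  T  F  F  |        T                F             T             T                    F                 F              T                    F            T
T  T  F  T  |        T                F             T             T                    F                 F              F                    T            F
T  T  T  F  |        T                F             T             T                    T                 T              F                    T            F
T  T  T  T  |        T                F             T             T                    T                 T              T                    F            T
8 of 16 rows are T, so the formula is contingent.

contingent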